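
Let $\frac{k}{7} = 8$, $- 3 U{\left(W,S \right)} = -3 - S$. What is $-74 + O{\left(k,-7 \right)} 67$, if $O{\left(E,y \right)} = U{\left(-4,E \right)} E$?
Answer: $\frac{221146}{3} \approx 73715.0$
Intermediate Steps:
$U{\left(W,S \right)} = 1 + \frac{S}{3}$ ($U{\left(W,S \right)} = - \frac{-3 - S}{3} = 1 + \frac{S}{3}$)
$k = 56$ ($k = 7 \cdot 8 = 56$)
$O{\left(E,y \right)} = E \left(1 + \frac{E}{3}\right)$ ($O{\left(E,y \right)} = \left(1 + \frac{E}{3}\right) E = E \left(1 + \frac{E}{3}\right)$)
$-74 + O{\left(k,-7 \right)} 67 = -74 + \frac{1}{3} \cdot 56 \left(3 + 56\right) 67 = -74 + \frac{1}{3} \cdot 56 \cdot 59 \cdot 67 = -74 + \frac{3304}{3} \cdot 67 = -74 + \frac{221368}{3} = \frac{221146}{3}$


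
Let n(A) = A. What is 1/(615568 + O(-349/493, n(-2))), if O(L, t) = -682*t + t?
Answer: 1/616930 ≈ 1.6209e-6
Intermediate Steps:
O(L, t) = -681*t
1/(615568 + O(-349/493, n(-2))) = 1/(615568 - 681*(-2)) = 1/(615568 + 1362) = 1/616930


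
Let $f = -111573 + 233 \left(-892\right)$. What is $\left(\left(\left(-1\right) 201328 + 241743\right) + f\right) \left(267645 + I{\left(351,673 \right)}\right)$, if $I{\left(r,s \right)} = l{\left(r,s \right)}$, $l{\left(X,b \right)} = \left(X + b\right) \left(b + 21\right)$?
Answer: $-272940109194$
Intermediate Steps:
$l{\left(X,b \right)} = \left(21 + b\right) \left(X + b\right)$ ($l{\left(X,b \right)} = \left(X + b\right) \left(21 + b\right) = \left(21 + b\right) \left(X + b\right)$)
$I{\left(r,s \right)} = s^{2} + 21 r + 21 s + r s$
$f = -319409$ ($f = -111573 - 207836 = -319409$)
$\left(\left(\left(-1\right) 201328 + 241743\right) + f\right) \left(267645 + I{\left(351,673 \right)}\right) = \left(\left(\left(-1\right) 201328 + 241743\right) - 319409\right) \left(267645 + \left(673^{2} + 21 \cdot 351 + 21 \cdot 673 + 351 \cdot 673\right)\right) = \left(\left(-201328 + 241743\right) - 319409\right) \left(267645 + \left(452929 + 7371 + 14133 + 236223\right)\right) = \left(40415 - 319409\right) \left(267645 + 710656\right) = \left(-278994\right) 978301 = -272940109194$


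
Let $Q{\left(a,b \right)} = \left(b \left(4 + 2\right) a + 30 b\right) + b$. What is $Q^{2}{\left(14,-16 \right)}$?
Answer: $3385600$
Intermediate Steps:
$Q{\left(a,b \right)} = 31 b + 6 a b$ ($Q{\left(a,b \right)} = \left(b 6 a + 30 b\right) + b = \left(6 b a + 30 b\right) + b = \left(6 a b + 30 b\right) + b = \left(30 b + 6 a b\right) + b = 31 b + 6 a b$)
$Q^{2}{\left(14,-16 \right)} = \left(- 16 \left(31 + 6 \cdot 14\right)\right)^{2} = \left(- 16 \left(31 + 84\right)\right)^{2} = \left(\left(-16\right) 115\right)^{2} = \left(-1840\right)^{2} = 3385600$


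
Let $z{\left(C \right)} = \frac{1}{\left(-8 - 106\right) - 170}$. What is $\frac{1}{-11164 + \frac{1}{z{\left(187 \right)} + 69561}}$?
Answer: $- \frac{19755323}{220548425688} \approx -8.9574 \cdot 10^{-5}$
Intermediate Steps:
$z{\left(C \right)} = - \frac{1}{284}$ ($z{\left(C \right)} = \frac{1}{\left(-8 - 106\right) - 170} = \frac{1}{-114 - 170} = \frac{1}{-284} = - \frac{1}{284}$)
$\frac{1}{-11164 + \frac{1}{z{\left(187 \right)} + 69561}} = \frac{1}{-11164 + \frac{1}{- \frac{1}{284} + 69561}} = \frac{1}{-11164 + \frac{1}{\frac{19755323}{284}}} = \frac{1}{-11164 + \frac{284}{19755323}} = \frac{1}{- \frac{220548425688}{19755323}} = - \frac{19755323}{220548425688}$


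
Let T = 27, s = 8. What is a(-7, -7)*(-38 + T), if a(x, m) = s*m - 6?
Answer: 682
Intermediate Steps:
a(x, m) = -6 + 8*m (a(x, m) = 8*m - 6 = -6 + 8*m)
a(-7, -7)*(-38 + T) = (-6 + 8*(-7))*(-38 + 27) = (-6 - 56)*(-11) = -62*(-11) = 682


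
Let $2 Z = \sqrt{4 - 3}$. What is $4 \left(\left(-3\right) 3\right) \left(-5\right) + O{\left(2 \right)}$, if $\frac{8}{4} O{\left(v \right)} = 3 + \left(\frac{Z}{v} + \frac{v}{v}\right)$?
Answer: $\frac{1457}{8} \approx 182.13$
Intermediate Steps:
$Z = \frac{1}{2}$ ($Z = \frac{\sqrt{4 - 3}}{2} = \frac{\sqrt{1}}{2} = \frac{1}{2} \cdot 1 = \frac{1}{2} \approx 0.5$)
$O{\left(v \right)} = 2 + \frac{1}{4 v}$ ($O{\left(v \right)} = \frac{3 + \left(\frac{1}{2 v} + \frac{v}{v}\right)}{2} = \frac{3 + \left(\frac{1}{2 v} + 1\right)}{2} = \frac{3 + \left(1 + \frac{1}{2 v}\right)}{2} = \frac{4 + \frac{1}{2 v}}{2} = 2 + \frac{1}{4 v}$)
$4 \left(\left(-3\right) 3\right) \left(-5\right) + O{\left(2 \right)} = 4 \left(\left(-3\right) 3\right) \left(-5\right) + \left(2 + \frac{1}{4 \cdot 2}\right) = 4 \left(-9\right) \left(-5\right) + \left(2 + \frac{1}{4} \cdot \frac{1}{2}\right) = \left(-36\right) \left(-5\right) + \left(2 + \frac{1}{8}\right) = 180 + \frac{17}{8} = \frac{1457}{8}$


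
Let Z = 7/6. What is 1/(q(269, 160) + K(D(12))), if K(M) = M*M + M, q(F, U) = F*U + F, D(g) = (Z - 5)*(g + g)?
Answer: 1/51681 ≈ 1.9349e-5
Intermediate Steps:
Z = 7/6 (Z = 7*(⅙) = 7/6 ≈ 1.1667)
D(g) = -23*g/3 (D(g) = (7/6 - 5)*(g + g) = -23*g/3)
q(F, U) = F + F*U
K(M) = M + M² (K(M) = M² + M = M + M²)
1/(q(269, 160) + K(D(12))) = 1/(269*(1 + 160) + (-23/3*12)*(1 - 23/3*12)) = 1/(269*161 - 92*(1 - 92)) = 1/(43309 - 92*(-91)) = 1/(43309 + 8372) = 1/51681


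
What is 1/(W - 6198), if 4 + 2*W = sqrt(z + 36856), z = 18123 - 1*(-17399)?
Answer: -12400/76843811 - 3*sqrt(8042)/76843811 ≈ -0.00016487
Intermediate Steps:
z = 35522 (z = 18123 + 17399 = 35522)
W = -2 + 3*sqrt(8042)/2 (W = -2 + sqrt(35522 + 36856)/2 = -2 + sqrt(72378)/2 = -2 + (3*sqrt(8042))/2 = -2 + 3*sqrt(8042)/2 ≈ 132.52)
1/(W - 6198) = 1/((-2 + 3*sqrt(8042)/2) - 6198) = 1/(-6200 + 3*sqrt(8042)/2)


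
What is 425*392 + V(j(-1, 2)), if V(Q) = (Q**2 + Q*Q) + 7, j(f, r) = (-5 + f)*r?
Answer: 166895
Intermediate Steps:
j(f, r) = r*(-5 + f)
V(Q) = 7 + 2*Q**2 (V(Q) = (Q**2 + Q**2) + 7 = 2*Q**2 + 7 = 7 + 2*Q**2)
425*392 + V(j(-1, 2)) = 425*392 + (7 + 2*(2*(-5 - 1))**2) = 166600 + (7 + 2*(2*(-6))**2) = 166600 + (7 + 2*(-12)**2) = 166600 + (7 + 2*144) = 166600 + (7 + 288) = 166600 + 295 = 166895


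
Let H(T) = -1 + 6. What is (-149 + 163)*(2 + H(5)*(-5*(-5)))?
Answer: 1778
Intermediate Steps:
H(T) = 5
(-149 + 163)*(2 + H(5)*(-5*(-5))) = (-149 + 163)*(2 + 5*(-5*(-5))) = 14*(2 + 5*25) = 14*(2 + 125) = 14*127 = 1778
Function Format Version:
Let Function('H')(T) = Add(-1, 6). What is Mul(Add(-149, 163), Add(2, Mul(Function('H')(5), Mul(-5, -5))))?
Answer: 1778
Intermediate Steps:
Function('H')(T) = 5
Mul(Add(-149, 163), Add(2, Mul(Function('H')(5), Mul(-5, -5)))) = Mul(Add(-149, 163), Add(2, Mul(5, Mul(-5, -5)))) = Mul(14, Add(2, Mul(5, 25))) = Mul(14, Add(2, 125)) = Mul(14, 127) = 1778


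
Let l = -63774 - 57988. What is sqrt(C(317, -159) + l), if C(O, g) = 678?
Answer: 2*I*sqrt(30271) ≈ 347.97*I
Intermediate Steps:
l = -121762
sqrt(C(317, -159) + l) = sqrt(678 - 121762) = sqrt(-121084) = 2*I*sqrt(30271)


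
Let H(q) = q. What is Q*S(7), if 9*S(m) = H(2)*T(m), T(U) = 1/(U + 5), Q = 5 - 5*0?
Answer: 5/54 ≈ 0.092593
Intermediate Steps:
Q = 5 (Q = 5 + 0 = 5)
T(U) = 1/(5 + U)
S(m) = 2/(9*(5 + m)) (S(m) = (2/(5 + m))/9 = 2/(9*(5 + m)))
Q*S(7) = 5*(2/(9*(5 + 7))) = 5*((2/9)/12) = 5*((2/9)*(1/12)) = 5*(1/54) = 5/54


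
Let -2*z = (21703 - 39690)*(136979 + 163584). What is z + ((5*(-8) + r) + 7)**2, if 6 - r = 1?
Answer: 5406228249/2 ≈ 2.7031e+9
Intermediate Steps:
r = 5 (r = 6 - 1*1 = 6 - 1 = 5)
z = 5406226681/2 (z = -(21703 - 39690)*(136979 + 163584)/2 = -(-17987)*300563/2 = -1/2*(-5406226681) = 5406226681/2 ≈ 2.7031e+9)
z + ((5*(-8) + r) + 7)**2 = 5406226681/2 + ((5*(-8) + 5) + 7)**2 = 5406226681/2 + ((-40 + 5) + 7)**2 = 5406226681/2 + (-35 + 7)**2 = 5406226681/2 + (-28)**2 = 5406226681/2 + 784 = 5406228249/2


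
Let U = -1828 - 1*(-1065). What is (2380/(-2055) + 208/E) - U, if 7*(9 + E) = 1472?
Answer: 441780269/579099 ≈ 762.88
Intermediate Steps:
E = 1409/7 (E = -9 + (1/7)*1472 = -9 + 1472/7 = 1409/7 ≈ 201.29)
U = -763 (U = -1828 + 1065 = -763)
(2380/(-2055) + 208/E) - U = (2380/(-2055) + 208/(1409/7)) - 1*(-763) = (2380*(-1/2055) + 208*(7/1409)) + 763 = (-476/411 + 1456/1409) + 763 = -72268/579099 + 763 = 441780269/579099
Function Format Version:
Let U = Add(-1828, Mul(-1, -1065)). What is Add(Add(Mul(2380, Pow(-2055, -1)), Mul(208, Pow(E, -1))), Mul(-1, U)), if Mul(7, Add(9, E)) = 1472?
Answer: Rational(441780269, 579099) ≈ 762.88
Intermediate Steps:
E = Rational(1409, 7) (E = Add(-9, Mul(Rational(1, 7), 1472)) = Add(-9, Rational(1472, 7)) = Rational(1409, 7) ≈ 201.29)
U = -763 (U = Add(-1828, 1065) = -763)
Add(Add(Mul(2380, Pow(-2055, -1)), Mul(208, Pow(E, -1))), Mul(-1, U)) = Add(Add(Mul(2380, Pow(-2055, -1)), Mul(208, Pow(Rational(1409, 7), -1))), Mul(-1, -763)) = Add(Add(Mul(2380, Rational(-1, 2055)), Mul(208, Rational(7, 1409))), 763) = Add(Add(Rational(-476, 411), Rational(1456, 1409)), 763) = Add(Rational(-72268, 579099), 763) = Rational(441780269, 579099)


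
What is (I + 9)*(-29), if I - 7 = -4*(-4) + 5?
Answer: -1073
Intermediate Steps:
I = 28 (I = 7 + (-4*(-4) + 5) = 7 + (16 + 5) = 7 + 21 = 28)
(I + 9)*(-29) = (28 + 9)*(-29) = 37*(-29) = -1073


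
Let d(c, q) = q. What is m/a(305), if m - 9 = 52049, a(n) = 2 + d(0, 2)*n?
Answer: 26029/306 ≈ 85.062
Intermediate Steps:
a(n) = 2 + 2*n
m = 52058 (m = 9 + 52049 = 52058)
m/a(305) = 52058/(2 + 2*305) = 52058/(2 + 610) = 52058/612 = 52058*(1/612) = 26029/306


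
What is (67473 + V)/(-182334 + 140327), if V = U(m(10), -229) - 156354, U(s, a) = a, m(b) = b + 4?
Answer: 12730/6001 ≈ 2.1213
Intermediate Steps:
m(b) = 4 + b
V = -156583 (V = -229 - 156354 = -156583)
(67473 + V)/(-182334 + 140327) = (67473 - 156583)/(-182334 + 140327) = -89110/(-42007) = -89110*(-1/42007) = 12730/6001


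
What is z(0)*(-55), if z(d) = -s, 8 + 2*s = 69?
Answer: 3355/2 ≈ 1677.5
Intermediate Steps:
s = 61/2 (s = -4 + (½)*69 = -4 + 69/2 = 61/2 ≈ 30.500)
z(d) = -61/2 (z(d) = -1*61/2 = -61/2)
z(0)*(-55) = -61/2*(-55) = 3355/2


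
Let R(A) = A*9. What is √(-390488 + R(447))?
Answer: I*√386465 ≈ 621.66*I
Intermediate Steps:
R(A) = 9*A
√(-390488 + R(447)) = √(-390488 + 9*447) = √(-390488 + 4023) = √(-386465) = I*√386465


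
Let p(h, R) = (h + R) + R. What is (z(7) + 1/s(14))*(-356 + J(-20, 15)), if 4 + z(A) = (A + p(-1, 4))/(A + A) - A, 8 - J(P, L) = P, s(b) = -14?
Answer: 23124/7 ≈ 3303.4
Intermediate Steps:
p(h, R) = h + 2*R (p(h, R) = (R + h) + R = h + 2*R)
J(P, L) = 8 - P
z(A) = -4 - A + (7 + A)/(2*A) (z(A) = -4 + ((A + (-1 + 2*4))/(A + A) - A) = -4 + ((A + (-1 + 8))/((2*A)) - A) = -4 + ((A + 7)*(1/(2*A)) - A) = -4 + ((7 + A)*(1/(2*A)) - A) = -4 + ((7 + A)/(2*A) - A) = -4 + (-A + (7 + A)/(2*A)) = -4 - A + (7 + A)/(2*A))
(z(7) + 1/s(14))*(-356 + J(-20, 15)) = ((-7/2 - 1*7 + (7/2)/7) + 1/(-14))*(-356 + (8 - 1*(-20))) = ((-7/2 - 7 + (7/2)*(1/7)) - 1/14)*(-356 + (8 + 20)) = ((-7/2 - 7 + 1/2) - 1/14)*(-356 + 28) = (-10 - 1/14)*(-328) = -141/14*(-328) = 23124/7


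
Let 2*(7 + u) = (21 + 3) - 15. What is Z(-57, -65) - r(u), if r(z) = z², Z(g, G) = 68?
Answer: 247/4 ≈ 61.750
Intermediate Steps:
u = -5/2 (u = -7 + ((21 + 3) - 15)/2 = -7 + (24 - 15)/2 = -7 + (½)*9 = -7 + 9/2 = -5/2 ≈ -2.5000)
Z(-57, -65) - r(u) = 68 - (-5/2)² = 68 - 1*25/4 = 68 - 25/4 = 247/4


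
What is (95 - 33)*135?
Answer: 8370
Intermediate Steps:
(95 - 33)*135 = 62*135 = 8370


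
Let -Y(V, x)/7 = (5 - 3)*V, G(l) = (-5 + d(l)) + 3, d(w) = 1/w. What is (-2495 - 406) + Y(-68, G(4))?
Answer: -1949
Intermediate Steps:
G(l) = -2 + 1/l (G(l) = (-5 + 1/l) + 3 = -2 + 1/l)
Y(V, x) = -14*V (Y(V, x) = -7*(5 - 3)*V = -14*V)
(-2495 - 406) + Y(-68, G(4)) = (-2495 - 406) - 14*(-68) = -2901 + 952 = -1949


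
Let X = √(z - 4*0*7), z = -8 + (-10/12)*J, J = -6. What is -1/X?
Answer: I*√3/3 ≈ 0.57735*I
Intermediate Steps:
z = -3 (z = -8 - 10/12*(-6) = -8 - 10*1/12*(-6) = -8 - ⅚*(-6) = -8 + 5 = -3)
X = I*√3 (X = √(-3 - 4*0*7) = √(-3 + 0*7) = √(-3 + 0) = √(-3) = I*√3 ≈ 1.732*I)
-1/X = -1/(I*√3) = -(-1)*I*√3/3 = I*√3/3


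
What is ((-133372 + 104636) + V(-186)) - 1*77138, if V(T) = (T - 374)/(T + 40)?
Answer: -7728522/73 ≈ -1.0587e+5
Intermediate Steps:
V(T) = (-374 + T)/(40 + T)
((-133372 + 104636) + V(-186)) - 1*77138 = ((-133372 + 104636) + (-374 - 186)/(40 - 186)) - 1*77138 = (-28736 - 560/(-146)) - 77138 = (-28736 - 1/146*(-560)) - 77138 = (-28736 + 280/73) - 77138 = -2097448/73 - 77138 = -7728522/73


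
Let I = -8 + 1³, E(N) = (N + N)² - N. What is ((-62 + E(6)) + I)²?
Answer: 4761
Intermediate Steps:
E(N) = -N + 4*N² (E(N) = (2*N)² - N = 4*N² - N = -N + 4*N²)
I = -7 (I = -8 + 1 = -7)
((-62 + E(6)) + I)² = ((-62 + 6*(-1 + 4*6)) - 7)² = ((-62 + 6*(-1 + 24)) - 7)² = ((-62 + 6*23) - 7)² = ((-62 + 138) - 7)² = (76 - 7)² = 69² = 4761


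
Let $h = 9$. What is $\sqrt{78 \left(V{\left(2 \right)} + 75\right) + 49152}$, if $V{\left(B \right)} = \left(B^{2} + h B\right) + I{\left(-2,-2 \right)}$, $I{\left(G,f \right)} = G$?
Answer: $\sqrt{56562} \approx 237.83$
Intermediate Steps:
$V{\left(B \right)} = -2 + B^{2} + 9 B$ ($V{\left(B \right)} = \left(B^{2} + 9 B\right) - 2 = -2 + B^{2} + 9 B$)
$\sqrt{78 \left(V{\left(2 \right)} + 75\right) + 49152} = \sqrt{78 \left(\left(-2 + 2^{2} + 9 \cdot 2\right) + 75\right) + 49152} = \sqrt{78 \left(\left(-2 + 4 + 18\right) + 75\right) + 49152} = \sqrt{78 \left(20 + 75\right) + 49152} = \sqrt{78 \cdot 95 + 49152} = \sqrt{7410 + 49152} = \sqrt{56562}$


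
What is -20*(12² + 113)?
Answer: -5140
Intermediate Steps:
-20*(12² + 113) = -20*(144 + 113) = -20*257 = -5140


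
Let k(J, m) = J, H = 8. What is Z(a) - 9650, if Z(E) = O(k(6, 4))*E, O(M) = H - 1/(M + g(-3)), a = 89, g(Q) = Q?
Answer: -26903/3 ≈ -8967.7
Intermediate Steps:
O(M) = 8 - 1/(-3 + M) (O(M) = 8 - 1/(M - 3) = 8 - 1/(-3 + M))
Z(E) = 23*E/3 (Z(E) = ((-25 + 8*6)/(-3 + 6))*E = ((-25 + 48)/3)*E = ((1/3)*23)*E = 23*E/3)
Z(a) - 9650 = (23/3)*89 - 9650 = 2047/3 - 9650 = -26903/3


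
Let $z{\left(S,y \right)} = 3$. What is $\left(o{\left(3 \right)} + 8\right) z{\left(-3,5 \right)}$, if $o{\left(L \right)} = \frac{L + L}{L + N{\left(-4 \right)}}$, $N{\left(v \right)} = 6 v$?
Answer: $\frac{162}{7} \approx 23.143$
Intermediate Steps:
$o{\left(L \right)} = \frac{2 L}{-24 + L}$ ($o{\left(L \right)} = \frac{L + L}{L + 6 \left(-4\right)} = \frac{2 L}{L - 24} = \frac{2 L}{-24 + L}$)
$\left(o{\left(3 \right)} + 8\right) z{\left(-3,5 \right)} = \left(2 \cdot 3 \frac{1}{-24 + 3} + 8\right) 3 = \left(2 \cdot 3 \frac{1}{-21} + 8\right) 3 = \left(2 \cdot 3 \left(- \frac{1}{21}\right) + 8\right) 3 = \left(- \frac{2}{7} + 8\right) 3 = \frac{54}{7} \cdot 3 = \frac{162}{7}$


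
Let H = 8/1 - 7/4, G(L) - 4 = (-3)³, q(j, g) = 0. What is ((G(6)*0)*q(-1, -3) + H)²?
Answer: 625/16 ≈ 39.063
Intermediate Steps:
G(L) = -23 (G(L) = 4 + (-3)³ = 4 - 27 = -23)
H = 25/4 (H = 8*1 - 7*¼ = 8 - 7/4 = 25/4 ≈ 6.2500)
((G(6)*0)*q(-1, -3) + H)² = (-23*0*0 + 25/4)² = (0*0 + 25/4)² = (0 + 25/4)² = (25/4)² = 625/16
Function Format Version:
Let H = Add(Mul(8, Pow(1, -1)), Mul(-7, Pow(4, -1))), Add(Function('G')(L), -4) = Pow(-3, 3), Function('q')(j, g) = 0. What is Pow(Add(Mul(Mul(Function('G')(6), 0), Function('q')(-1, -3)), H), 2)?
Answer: Rational(625, 16) ≈ 39.063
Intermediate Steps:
Function('G')(L) = -23 (Function('G')(L) = Add(4, Pow(-3, 3)) = Add(4, -27) = -23)
H = Rational(25, 4) (H = Add(Mul(8, 1), Mul(-7, Rational(1, 4))) = Add(8, Rational(-7, 4)) = Rational(25, 4) ≈ 6.2500)
Pow(Add(Mul(Mul(Function('G')(6), 0), Function('q')(-1, -3)), H), 2) = Pow(Add(Mul(Mul(-23, 0), 0), Rational(25, 4)), 2) = Pow(Add(Mul(0, 0), Rational(25, 4)), 2) = Pow(Add(0, Rational(25, 4)), 2) = Pow(Rational(25, 4), 2) = Rational(625, 16)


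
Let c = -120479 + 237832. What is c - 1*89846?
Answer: 27507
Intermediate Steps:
c = 117353
c - 1*89846 = 117353 - 1*89846 = 117353 - 89846 = 27507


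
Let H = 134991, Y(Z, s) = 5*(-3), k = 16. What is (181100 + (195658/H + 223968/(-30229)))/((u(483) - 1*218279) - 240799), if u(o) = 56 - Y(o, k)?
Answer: -738980117134294/1873043673501573 ≈ -0.39453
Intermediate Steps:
Y(Z, s) = -15
u(o) = 71 (u(o) = 56 - 1*(-15) = 56 + 15 = 71)
(181100 + (195658/H + 223968/(-30229)))/((u(483) - 1*218279) - 240799) = (181100 + (195658/134991 + 223968/(-30229)))/((71 - 1*218279) - 240799) = (181100 + (195658*(1/134991) + 223968*(-1/30229)))/((71 - 218279) - 240799) = (181100 + (195658/134991 - 223968/30229))/(-218208 - 240799) = (181100 - 24319118606/4080642939)/(-459007) = (738980117134294/4080642939)*(-1/459007) = -738980117134294/1873043673501573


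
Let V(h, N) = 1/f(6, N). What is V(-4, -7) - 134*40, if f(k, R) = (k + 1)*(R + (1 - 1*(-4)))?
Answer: -75041/14 ≈ -5360.1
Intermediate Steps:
f(k, R) = (1 + k)*(5 + R) (f(k, R) = (1 + k)*(R + (1 + 4)) = (1 + k)*(R + 5) = (1 + k)*(5 + R))
V(h, N) = 1/(35 + 7*N) (V(h, N) = 1/(5 + N + 5*6 + N*6) = 1/(5 + N + 30 + 6*N) = 1/(35 + 7*N))
V(-4, -7) - 134*40 = 1/(7*(5 - 7)) - 134*40 = (⅐)/(-2) - 5360 = (⅐)*(-½) - 5360 = -1/14 - 5360 = -75041/14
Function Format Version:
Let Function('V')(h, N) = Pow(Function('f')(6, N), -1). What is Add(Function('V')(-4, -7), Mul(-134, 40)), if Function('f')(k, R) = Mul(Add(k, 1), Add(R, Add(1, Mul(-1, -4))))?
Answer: Rational(-75041, 14) ≈ -5360.1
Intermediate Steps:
Function('f')(k, R) = Mul(Add(1, k), Add(5, R)) (Function('f')(k, R) = Mul(Add(1, k), Add(R, Add(1, 4))) = Mul(Add(1, k), Add(R, 5)) = Mul(Add(1, k), Add(5, R)))
Function('V')(h, N) = Pow(Add(35, Mul(7, N)), -1) (Function('V')(h, N) = Pow(Add(5, N, Mul(5, 6), Mul(N, 6)), -1) = Pow(Add(5, N, 30, Mul(6, N)), -1) = Pow(Add(35, Mul(7, N)), -1))
Add(Function('V')(-4, -7), Mul(-134, 40)) = Add(Mul(Rational(1, 7), Pow(Add(5, -7), -1)), Mul(-134, 40)) = Add(Mul(Rational(1, 7), Pow(-2, -1)), -5360) = Add(Mul(Rational(1, 7), Rational(-1, 2)), -5360) = Add(Rational(-1, 14), -5360) = Rational(-75041, 14)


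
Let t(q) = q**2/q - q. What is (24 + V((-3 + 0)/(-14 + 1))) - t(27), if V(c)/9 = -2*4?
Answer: -48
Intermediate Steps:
V(c) = -72 (V(c) = 9*(-2*4) = 9*(-8) = -72)
t(q) = 0 (t(q) = q - q = 0)
(24 + V((-3 + 0)/(-14 + 1))) - t(27) = (24 - 72) - 1*0 = -48 + 0 = -48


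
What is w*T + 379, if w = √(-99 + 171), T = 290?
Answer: 379 + 1740*√2 ≈ 2839.7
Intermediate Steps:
w = 6*√2 (w = √72 = 6*√2 ≈ 8.4853)
w*T + 379 = (6*√2)*290 + 379 = 1740*√2 + 379 = 379 + 1740*√2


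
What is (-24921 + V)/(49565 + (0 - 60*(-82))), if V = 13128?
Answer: -11793/54485 ≈ -0.21644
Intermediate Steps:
(-24921 + V)/(49565 + (0 - 60*(-82))) = (-24921 + 13128)/(49565 + (0 - 60*(-82))) = -11793/(49565 + (0 + 4920)) = -11793/(49565 + 4920) = -11793/54485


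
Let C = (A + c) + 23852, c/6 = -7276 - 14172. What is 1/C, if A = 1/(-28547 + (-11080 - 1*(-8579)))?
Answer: -31048/3254948129 ≈ -9.5387e-6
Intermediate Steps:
A = -1/31048 (A = 1/(-28547 + (-11080 + 8579)) = 1/(-28547 - 2501) = 1/(-31048) = -1/31048 ≈ -3.2208e-5)
c = -128688 (c = 6*(-7276 - 14172) = 6*(-21448) = -128688)
C = -3254948129/31048 (C = (-1/31048 - 128688) + 23852 = -3995505025/31048 + 23852 = -3254948129/31048 ≈ -1.0484e+5)
1/C = 1/(-3254948129/31048) = -31048/3254948129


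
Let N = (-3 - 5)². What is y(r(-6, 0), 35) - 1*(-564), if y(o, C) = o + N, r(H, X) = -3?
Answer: 625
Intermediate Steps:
N = 64 (N = (-8)² = 64)
y(o, C) = 64 + o (y(o, C) = o + 64 = 64 + o)
y(r(-6, 0), 35) - 1*(-564) = (64 - 3) - 1*(-564) = 61 + 564 = 625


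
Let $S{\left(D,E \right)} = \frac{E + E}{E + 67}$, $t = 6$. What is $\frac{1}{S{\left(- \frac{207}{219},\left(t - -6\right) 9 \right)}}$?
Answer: $\frac{175}{216} \approx 0.81019$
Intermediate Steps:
$S{\left(D,E \right)} = \frac{2 E}{67 + E}$
$\frac{1}{S{\left(- \frac{207}{219},\left(t - -6\right) 9 \right)}} = \frac{1}{2 \left(6 - -6\right) 9 \frac{1}{67 + \left(6 - -6\right) 9}} = \frac{1}{2 \left(6 + 6\right) 9 \frac{1}{67 + \left(6 + 6\right) 9}} = \frac{1}{2 \cdot 12 \cdot 9 \frac{1}{67 + 12 \cdot 9}} = \frac{1}{2 \cdot 108 \frac{1}{67 + 108}} = \frac{1}{2 \cdot 108 \cdot \frac{1}{175}} = \frac{1}{\frac{216}{175}} = \frac{175}{216}$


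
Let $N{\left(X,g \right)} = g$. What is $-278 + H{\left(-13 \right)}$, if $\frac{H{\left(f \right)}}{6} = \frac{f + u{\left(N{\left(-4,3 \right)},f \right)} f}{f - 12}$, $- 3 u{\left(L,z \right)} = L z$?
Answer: $- \frac{5858}{25} \approx -234.32$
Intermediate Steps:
$u{\left(L,z \right)} = - \frac{L z}{3}$
$H{\left(f \right)} = \frac{6 \left(f - f^{2}\right)}{-12 + f}$ ($H{\left(f \right)} = 6 \frac{f + \left(- \frac{1}{3}\right) 3 f f}{f - 12} = 6 \frac{f + - f f}{-12 + f} = 6 \frac{f - f^{2}}{-12 + f} = \frac{6 \left(f - f^{2}\right)}{-12 + f}$)
$-278 + H{\left(-13 \right)} = -278 + 6 \left(-13\right) \frac{1}{-12 - 13} \left(1 - -13\right) = -278 + 6 \left(-13\right) \frac{1}{-25} \left(1 + 13\right) = -278 + 6 \left(-13\right) \left(- \frac{1}{25}\right) 14 = -278 + \frac{1092}{25} = - \frac{5858}{25}$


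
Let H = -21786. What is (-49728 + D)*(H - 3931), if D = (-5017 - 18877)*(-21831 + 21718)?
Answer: -68157610798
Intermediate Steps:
D = 2700022 (D = -23894*(-113) = 2700022)
(-49728 + D)*(H - 3931) = (-49728 + 2700022)*(-21786 - 3931) = 2650294*(-25717) = -68157610798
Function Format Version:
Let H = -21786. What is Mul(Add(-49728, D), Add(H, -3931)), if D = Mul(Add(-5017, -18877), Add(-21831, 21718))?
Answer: -68157610798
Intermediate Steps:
D = 2700022 (D = Mul(-23894, -113) = 2700022)
Mul(Add(-49728, D), Add(H, -3931)) = Mul(Add(-49728, 2700022), Add(-21786, -3931)) = Mul(2650294, -25717) = -68157610798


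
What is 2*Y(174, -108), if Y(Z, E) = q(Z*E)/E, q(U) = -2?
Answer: 1/27 ≈ 0.037037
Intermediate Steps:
Y(Z, E) = -2/E
2*Y(174, -108) = 2*(-2/(-108)) = 2*(-2*(-1/108)) = 2*(1/54) = 1/27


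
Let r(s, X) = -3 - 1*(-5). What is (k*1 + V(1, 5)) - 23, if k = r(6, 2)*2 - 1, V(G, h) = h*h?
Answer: 5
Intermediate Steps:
V(G, h) = h²
r(s, X) = 2 (r(s, X) = -3 + 5 = 2)
k = 3 (k = 2*2 - 1 = 4 - 1 = 3)
(k*1 + V(1, 5)) - 23 = (3*1 + 5²) - 23 = (3 + 25) - 23 = 28 - 23 = 5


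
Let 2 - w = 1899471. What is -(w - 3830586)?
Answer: 5730055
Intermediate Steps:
w = -1899469 (w = 2 - 1*1899471 = 2 - 1899471 = -1899469)
-(w - 3830586) = -(-1899469 - 3830586) = -1*(-5730055) = 5730055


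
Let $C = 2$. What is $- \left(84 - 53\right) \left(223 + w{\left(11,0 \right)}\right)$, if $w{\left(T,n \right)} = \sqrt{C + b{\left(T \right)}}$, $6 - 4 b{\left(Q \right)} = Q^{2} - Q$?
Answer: $-6913 - 62 i \sqrt{6} \approx -6913.0 - 151.87 i$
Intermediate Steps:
$b{\left(Q \right)} = \frac{3}{2} - \frac{Q^{2}}{4} + \frac{Q}{4}$ ($b{\left(Q \right)} = \frac{3}{2} - \frac{Q^{2} - Q}{4} = \frac{3}{2} - \left(- \frac{Q}{4} + \frac{Q^{2}}{4}\right) = \frac{3}{2} - \frac{Q^{2}}{4} + \frac{Q}{4}$)
$w{\left(T,n \right)} = \sqrt{\frac{7}{2} - \frac{T^{2}}{4} + \frac{T}{4}}$ ($w{\left(T,n \right)} = \sqrt{2 + \left(\frac{3}{2} - \frac{T^{2}}{4} + \frac{T}{4}\right)} = \sqrt{\frac{7}{2} - \frac{T^{2}}{4} + \frac{T}{4}}$)
$- \left(84 - 53\right) \left(223 + w{\left(11,0 \right)}\right) = - \left(84 - 53\right) \left(223 + \frac{\sqrt{14 + 11 - 11^{2}}}{2}\right) = - \left(84 - 53\right) \left(223 + \frac{\sqrt{14 + 11 - 121}}{2}\right) = - 31 \left(223 + \frac{\sqrt{-96}}{2}\right) = - 31 \left(223 + \frac{4 i \sqrt{6}}{2}\right) = - 31 \left(223 + 2 i \sqrt{6}\right) = - (6913 + 62 i \sqrt{6}) = -6913 - 62 i \sqrt{6}$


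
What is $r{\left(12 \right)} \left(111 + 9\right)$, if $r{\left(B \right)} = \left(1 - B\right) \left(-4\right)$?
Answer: $5280$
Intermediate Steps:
$r{\left(B \right)} = -4 + 4 B$
$r{\left(12 \right)} \left(111 + 9\right) = \left(-4 + 4 \cdot 12\right) \left(111 + 9\right) = \left(-4 + 48\right) 120 = 44 \cdot 120 = 5280$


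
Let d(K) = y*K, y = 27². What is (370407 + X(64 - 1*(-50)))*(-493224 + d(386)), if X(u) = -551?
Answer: -78346596480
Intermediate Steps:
y = 729
d(K) = 729*K
(370407 + X(64 - 1*(-50)))*(-493224 + d(386)) = (370407 - 551)*(-493224 + 729*386) = 369856*(-493224 + 281394) = 369856*(-211830) = -78346596480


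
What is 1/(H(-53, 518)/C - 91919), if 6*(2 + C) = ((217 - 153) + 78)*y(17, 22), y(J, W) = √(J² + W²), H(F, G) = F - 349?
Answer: -358176822019/32923255966835909 + 85626*√773/32923255966835909 ≈ -1.0879e-5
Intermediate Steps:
H(F, G) = -349 + F
C = -2 + 71*√773/3 (C = -2 + (((217 - 153) + 78)*√(17² + 22²))/6 = -2 + ((64 + 78)*√(289 + 484))/6 = -2 + (142*√773)/6 = -2 + 71*√773/3 ≈ 656.00)
1/(H(-53, 518)/C - 91919) = 1/((-349 - 53)/(-2 + 71*√773/3) - 91919) = 1/(-402/(-2 + 71*√773/3) - 91919) = 1/(-91919 - 402/(-2 + 71*√773/3))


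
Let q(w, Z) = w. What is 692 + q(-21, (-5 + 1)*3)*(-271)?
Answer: 6383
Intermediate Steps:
692 + q(-21, (-5 + 1)*3)*(-271) = 692 - 21*(-271) = 692 + 5691 = 6383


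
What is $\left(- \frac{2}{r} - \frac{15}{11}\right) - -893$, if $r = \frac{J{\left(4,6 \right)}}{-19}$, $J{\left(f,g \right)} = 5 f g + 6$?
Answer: $\frac{618113}{693} \approx 891.94$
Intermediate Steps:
$J{\left(f,g \right)} = 6 + 5 f g$ ($J{\left(f,g \right)} = 5 f g + 6 = 6 + 5 f g$)
$r = - \frac{126}{19}$ ($r = \frac{6 + 5 \cdot 4 \cdot 6}{-19} = \left(6 + 120\right) \left(- \frac{1}{19}\right) = 126 \left(- \frac{1}{19}\right) = - \frac{126}{19} \approx -6.6316$)
$\left(- \frac{2}{r} - \frac{15}{11}\right) - -893 = \left(- \frac{2}{- \frac{126}{19}} - \frac{15}{11}\right) - -893 = \left(\left(-2\right) \left(- \frac{19}{126}\right) - \frac{15}{11}\right) + 893 = \left(\frac{19}{63} - \frac{15}{11}\right) + 893 = - \frac{736}{693} + 893 = \frac{618113}{693}$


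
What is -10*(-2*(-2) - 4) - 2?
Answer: -2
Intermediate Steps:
-10*(-2*(-2) - 4) - 2 = -10*(4 - 4) - 2 = -10*0 - 2 = 0 - 2 = -2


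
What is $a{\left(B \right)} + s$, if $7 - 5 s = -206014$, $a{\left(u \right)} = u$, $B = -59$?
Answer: $\frac{205726}{5} \approx 41145.0$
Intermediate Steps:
$s = \frac{206021}{5}$ ($s = \frac{7}{5} - - \frac{206014}{5} = \frac{7}{5} + \frac{206014}{5} = \frac{206021}{5} \approx 41204.0$)
$a{\left(B \right)} + s = -59 + \frac{206021}{5} = \frac{205726}{5}$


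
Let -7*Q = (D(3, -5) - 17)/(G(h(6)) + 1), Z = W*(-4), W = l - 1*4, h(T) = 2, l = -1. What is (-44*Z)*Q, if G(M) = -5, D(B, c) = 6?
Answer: 2420/7 ≈ 345.71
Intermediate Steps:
W = -5 (W = -1 - 1*4 = -1 - 4 = -5)
Z = 20 (Z = -5*(-4) = 20)
Q = -11/28 (Q = -(6 - 17)/(7*(-5 + 1)) = -(-11)/(7*(-4)) = -(-11)*(-1)/(7*4) = -1/7*11/4 = -11/28 ≈ -0.39286)
(-44*Z)*Q = -44*20*(-11/28) = -880*(-11/28) = 2420/7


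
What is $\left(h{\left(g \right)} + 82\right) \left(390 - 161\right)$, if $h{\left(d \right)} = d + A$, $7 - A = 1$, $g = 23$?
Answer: $25419$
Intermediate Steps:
$A = 6$ ($A = 7 - 1 = 6$)
$h{\left(d \right)} = 6 + d$ ($h{\left(d \right)} = d + 6 = 6 + d$)
$\left(h{\left(g \right)} + 82\right) \left(390 - 161\right) = \left(\left(6 + 23\right) + 82\right) \left(390 - 161\right) = \left(29 + 82\right) 229 = 111 \cdot 229 = 25419$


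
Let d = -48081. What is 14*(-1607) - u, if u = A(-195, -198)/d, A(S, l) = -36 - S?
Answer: -360575393/16027 ≈ -22498.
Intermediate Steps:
u = -53/16027 (u = (-36 - 1*(-195))/(-48081) = (-36 + 195)*(-1/48081) = 159*(-1/48081) = -53/16027 ≈ -0.0033069)
14*(-1607) - u = 14*(-1607) - 1*(-53/16027) = -22498 + 53/16027 = -360575393/16027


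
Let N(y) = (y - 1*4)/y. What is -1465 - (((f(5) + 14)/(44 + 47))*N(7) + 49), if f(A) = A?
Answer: -964475/637 ≈ -1514.1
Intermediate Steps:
N(y) = (-4 + y)/y (N(y) = (y - 4)/y = (-4 + y)/y)
-1465 - (((f(5) + 14)/(44 + 47))*N(7) + 49) = -1465 - (((5 + 14)/(44 + 47))*((-4 + 7)/7) + 49) = -1465 - ((19/91)*((1/7)*3) + 49) = -1465 - ((19*(1/91))*(3/7) + 49) = -1465 - ((19/91)*(3/7) + 49) = -1465 - (57/637 + 49) = -1465 - 1*31270/637 = -1465 - 31270/637 = -964475/637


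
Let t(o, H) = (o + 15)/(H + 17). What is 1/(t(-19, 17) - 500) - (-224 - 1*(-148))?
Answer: 646135/8502 ≈ 75.998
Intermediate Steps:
t(o, H) = (15 + o)/(17 + H)
1/(t(-19, 17) - 500) - (-224 - 1*(-148)) = 1/((15 - 19)/(17 + 17) - 500) - (-224 - 1*(-148)) = 1/(-4/34 - 500) - (-224 + 148) = 1/((1/34)*(-4) - 500) - 1*(-76) = 1/(-2/17 - 500) + 76 = 1/(-8502/17) + 76 = -17/8502 + 76 = 646135/8502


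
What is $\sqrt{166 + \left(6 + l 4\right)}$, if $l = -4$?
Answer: $2 \sqrt{39} \approx 12.49$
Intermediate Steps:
$\sqrt{166 + \left(6 + l 4\right)} = \sqrt{166 + \left(6 - 16\right)} = \sqrt{166 - 10} = \sqrt{156} = 2 \sqrt{39}$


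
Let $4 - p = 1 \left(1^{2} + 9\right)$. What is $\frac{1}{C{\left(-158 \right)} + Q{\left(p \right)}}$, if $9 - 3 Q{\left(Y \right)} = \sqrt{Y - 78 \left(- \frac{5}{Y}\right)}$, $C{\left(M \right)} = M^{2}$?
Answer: $\frac{224703}{5610159872} + \frac{3 i \sqrt{71}}{5610159872} \approx 4.0053 \cdot 10^{-5} + 4.5058 \cdot 10^{-9} i$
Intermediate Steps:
$p = -6$ ($p = 4 - 1 \left(1^{2} + 9\right) = 4 - 1 \left(1 + 9\right) = 4 - 1 \cdot 10 = 4 - 10 = -6$)
$Q{\left(Y \right)} = 3 - \frac{\sqrt{Y + \frac{390}{Y}}}{3}$ ($Q{\left(Y \right)} = 3 - \frac{\sqrt{Y - 78 \left(- \frac{5}{Y}\right)}}{3} = 3 - \frac{\sqrt{Y + \frac{390}{Y}}}{3}$)
$\frac{1}{C{\left(-158 \right)} + Q{\left(p \right)}} = \frac{1}{\left(-158\right)^{2} + \left(3 - \frac{\sqrt{-6 + \frac{390}{-6}}}{3}\right)} = \frac{1}{24964 + \left(3 - \frac{\sqrt{-6 + 390 \left(- \frac{1}{6}\right)}}{3}\right)} = \frac{1}{24964 + \left(3 - \frac{\sqrt{-6 - 65}}{3}\right)} = \frac{1}{24964 + \left(3 - \frac{\sqrt{-71}}{3}\right)} = \frac{1}{24964 + \left(3 - \frac{i \sqrt{71}}{3}\right)} = \frac{1}{24967 - \frac{i \sqrt{71}}{3}}$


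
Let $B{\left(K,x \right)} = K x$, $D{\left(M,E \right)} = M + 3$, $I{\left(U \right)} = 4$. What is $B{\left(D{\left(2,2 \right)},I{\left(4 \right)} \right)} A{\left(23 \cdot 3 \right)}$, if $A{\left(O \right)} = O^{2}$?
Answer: $95220$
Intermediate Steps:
$D{\left(M,E \right)} = 3 + M$
$B{\left(D{\left(2,2 \right)},I{\left(4 \right)} \right)} A{\left(23 \cdot 3 \right)} = \left(3 + 2\right) 4 \left(23 \cdot 3\right)^{2} = 5 \cdot 4 \cdot 69^{2} = 20 \cdot 4761 = 95220$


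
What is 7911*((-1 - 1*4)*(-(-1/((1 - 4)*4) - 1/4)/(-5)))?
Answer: 2637/2 ≈ 1318.5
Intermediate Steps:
7911*((-1 - 1*4)*(-(-1/((1 - 4)*4) - 1/4)/(-5))) = 7911*((-1 - 4)*(-(-1/((-3*4)) - 1*1/4)*(-1)/5)) = 7911*(-(-5)*(-1/(-12) - 1/4)*(-1/5)) = 7911*(-(-5)*(-1*(-1/12) - 1/4)*(-1/5)) = 7911*(-(-5)*(1/12 - 1/4)*(-1/5)) = 7911*(-(-5)*(-1/6*(-1/5))) = 7911*(-(-5)/30) = 7911*(-5*(-1/30)) = 7911*(1/6) = 2637/2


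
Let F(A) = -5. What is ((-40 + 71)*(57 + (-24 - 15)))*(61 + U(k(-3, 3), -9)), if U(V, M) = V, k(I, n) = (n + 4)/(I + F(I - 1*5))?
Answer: 134199/4 ≈ 33550.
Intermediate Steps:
k(I, n) = (4 + n)/(-5 + I) (k(I, n) = (n + 4)/(I - 5) = (4 + n)/(-5 + I))
((-40 + 71)*(57 + (-24 - 15)))*(61 + U(k(-3, 3), -9)) = ((-40 + 71)*(57 + (-24 - 15)))*(61 + (4 + 3)/(-5 - 3)) = (31*(57 - 39))*(61 + 7/(-8)) = (31*18)*(61 - ⅛*7) = 558*(61 - 7/8) = 558*(481/8) = 134199/4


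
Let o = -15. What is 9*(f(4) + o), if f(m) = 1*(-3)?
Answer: -162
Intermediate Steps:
f(m) = -3
9*(f(4) + o) = 9*(-3 - 15) = 9*(-18) = -162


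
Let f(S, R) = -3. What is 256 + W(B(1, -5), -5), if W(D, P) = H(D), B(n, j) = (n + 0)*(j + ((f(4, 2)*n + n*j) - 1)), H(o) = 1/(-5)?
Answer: 1279/5 ≈ 255.80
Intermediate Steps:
H(o) = -⅕
B(n, j) = n*(-1 + j - 3*n + j*n) (B(n, j) = (n + 0)*(j + ((-3*n + n*j) - 1)) = n*(j + ((-3*n + j*n) - 1)) = n*(j + (-1 - 3*n + j*n)) = n*(-1 + j - 3*n + j*n))
W(D, P) = -⅕
256 + W(B(1, -5), -5) = 256 - ⅕ = 1279/5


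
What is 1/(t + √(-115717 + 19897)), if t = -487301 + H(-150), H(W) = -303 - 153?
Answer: -487757/237906986869 - 2*I*√23955/237906986869 ≈ -2.0502e-6 - 1.3011e-9*I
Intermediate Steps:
H(W) = -456
t = -487757 (t = -487301 - 456 = -487757)
1/(t + √(-115717 + 19897)) = 1/(-487757 + √(-115717 + 19897)) = 1/(-487757 + √(-95820)) = 1/(-487757 + 2*I*√23955)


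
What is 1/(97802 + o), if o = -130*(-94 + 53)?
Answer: 1/103132 ≈ 9.6963e-6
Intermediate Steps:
o = 5330 (o = -130*(-41) = 5330)
1/(97802 + o) = 1/(97802 + 5330) = 1/103132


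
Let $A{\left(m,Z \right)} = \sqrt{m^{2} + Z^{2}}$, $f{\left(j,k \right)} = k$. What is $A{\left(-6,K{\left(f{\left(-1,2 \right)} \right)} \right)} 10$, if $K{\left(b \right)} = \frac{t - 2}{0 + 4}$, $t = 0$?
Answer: $5 \sqrt{145} \approx 60.208$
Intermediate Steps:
$K{\left(b \right)} = - \frac{1}{2}$ ($K{\left(b \right)} = \frac{0 - 2}{0 + 4} = - \frac{2}{4} = \left(-2\right) \frac{1}{4} = - \frac{1}{2}$)
$A{\left(m,Z \right)} = \sqrt{Z^{2} + m^{2}}$
$A{\left(-6,K{\left(f{\left(-1,2 \right)} \right)} \right)} 10 = \sqrt{\left(- \frac{1}{2}\right)^{2} + \left(-6\right)^{2}} \cdot 10 = \sqrt{\frac{1}{4} + 36} \cdot 10 = \sqrt{\frac{145}{4}} \cdot 10 = \frac{\sqrt{145}}{2} \cdot 10 = 5 \sqrt{145}$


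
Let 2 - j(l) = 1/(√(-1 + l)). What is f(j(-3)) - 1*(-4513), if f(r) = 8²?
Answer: 4577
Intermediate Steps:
j(l) = 2 - 1/√(-1 + l) (j(l) = 2 - 1/(√(-1 + l)) = 2 - 1/√(-1 + l))
f(r) = 64
f(j(-3)) - 1*(-4513) = 64 - 1*(-4513) = 64 + 4513 = 4577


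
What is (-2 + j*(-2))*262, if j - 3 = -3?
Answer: -524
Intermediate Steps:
j = 0 (j = 3 - 3 = 0)
(-2 + j*(-2))*262 = (-2 + 0*(-2))*262 = (-2 + 0)*262 = -2*262 = -524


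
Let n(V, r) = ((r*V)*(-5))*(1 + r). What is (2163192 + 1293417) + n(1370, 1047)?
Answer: -7512746991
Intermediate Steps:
n(V, r) = -5*V*r*(1 + r) (n(V, r) = ((V*r)*(-5))*(1 + r) = (-5*V*r)*(1 + r) = -5*V*r*(1 + r))
(2163192 + 1293417) + n(1370, 1047) = (2163192 + 1293417) - 5*1370*1047*(1 + 1047) = 3456609 - 5*1370*1047*1048 = 3456609 - 7516203600 = -7512746991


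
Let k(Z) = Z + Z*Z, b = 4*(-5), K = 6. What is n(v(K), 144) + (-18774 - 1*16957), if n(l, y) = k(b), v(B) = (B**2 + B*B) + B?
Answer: -35351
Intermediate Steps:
v(B) = B + 2*B**2 (v(B) = (B**2 + B**2) + B = 2*B**2 + B = B + 2*B**2)
b = -20
k(Z) = Z + Z**2
n(l, y) = 380 (n(l, y) = -20*(1 - 20) = -20*(-19) = 380)
n(v(K), 144) + (-18774 - 1*16957) = 380 + (-18774 - 1*16957) = 380 + (-18774 - 16957) = 380 - 35731 = -35351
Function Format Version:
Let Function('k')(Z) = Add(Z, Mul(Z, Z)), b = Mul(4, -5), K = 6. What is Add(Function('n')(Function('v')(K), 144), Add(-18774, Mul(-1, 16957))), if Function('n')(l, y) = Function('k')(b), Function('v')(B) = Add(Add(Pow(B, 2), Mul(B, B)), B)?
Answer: -35351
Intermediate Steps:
Function('v')(B) = Add(B, Mul(2, Pow(B, 2))) (Function('v')(B) = Add(Add(Pow(B, 2), Pow(B, 2)), B) = Add(Mul(2, Pow(B, 2)), B) = Add(B, Mul(2, Pow(B, 2))))
b = -20
Function('k')(Z) = Add(Z, Pow(Z, 2))
Function('n')(l, y) = 380 (Function('n')(l, y) = Mul(-20, Add(1, -20)) = Mul(-20, -19) = 380)
Add(Function('n')(Function('v')(K), 144), Add(-18774, Mul(-1, 16957))) = Add(380, Add(-18774, Mul(-1, 16957))) = Add(380, Add(-18774, -16957)) = Add(380, -35731) = -35351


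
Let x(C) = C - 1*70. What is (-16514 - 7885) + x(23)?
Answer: -24446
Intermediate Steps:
x(C) = -70 + C (x(C) = C - 70 = -70 + C)
(-16514 - 7885) + x(23) = (-16514 - 7885) + (-70 + 23) = -24399 - 47 = -24446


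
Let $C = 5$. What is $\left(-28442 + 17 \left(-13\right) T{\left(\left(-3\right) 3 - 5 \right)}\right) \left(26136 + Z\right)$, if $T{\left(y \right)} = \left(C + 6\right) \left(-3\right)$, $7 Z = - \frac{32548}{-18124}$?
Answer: $- \frac{17531752212701}{31717} \approx -5.5276 \cdot 10^{8}$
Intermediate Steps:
$Z = \frac{8137}{31717}$ ($Z = \frac{\left(-32548\right) \frac{1}{-18124}}{7} = \frac{\left(-32548\right) \left(- \frac{1}{18124}\right)}{7} = \frac{1}{7} \cdot \frac{8137}{4531} = \frac{8137}{31717} \approx 0.25655$)
$T{\left(y \right)} = -33$ ($T{\left(y \right)} = \left(5 + 6\right) \left(-3\right) = 11 \left(-3\right) = -33$)
$\left(-28442 + 17 \left(-13\right) T{\left(\left(-3\right) 3 - 5 \right)}\right) \left(26136 + Z\right) = \left(-28442 + 17 \left(-13\right) \left(-33\right)\right) \left(26136 + \frac{8137}{31717}\right) = \left(-28442 - -7293\right) \frac{828963649}{31717} = \left(-28442 + 7293\right) \frac{828963649}{31717} = \left(-21149\right) \frac{828963649}{31717} = - \frac{17531752212701}{31717}$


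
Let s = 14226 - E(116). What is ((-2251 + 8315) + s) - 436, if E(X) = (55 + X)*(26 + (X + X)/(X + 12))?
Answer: 241569/16 ≈ 15098.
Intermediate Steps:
E(X) = (26 + 2*X/(12 + X))*(55 + X) (E(X) = (55 + X)*(26 + (2*X)/(12 + X)) = (55 + X)*(26 + 2*X/(12 + X)) = (26 + 2*X/(12 + X))*(55 + X))
s = 151521/16 (s = 14226 - 4*(4290 + 7*116² + 463*116)/(12 + 116) = 14226 - 4*(4290 + 7*13456 + 53708)/128 = 14226 - 4*(4290 + 94192 + 53708)/128 = 14226 - 4*152190/128 = 14226 - 1*76095/16 = 14226 - 76095/16 = 151521/16 ≈ 9470.1)
((-2251 + 8315) + s) - 436 = ((-2251 + 8315) + 151521/16) - 436 = (6064 + 151521/16) - 436 = 248545/16 - 436 = 241569/16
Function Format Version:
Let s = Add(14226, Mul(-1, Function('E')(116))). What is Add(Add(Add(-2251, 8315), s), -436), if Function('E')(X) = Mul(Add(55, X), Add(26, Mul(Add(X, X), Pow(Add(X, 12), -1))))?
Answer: Rational(241569, 16) ≈ 15098.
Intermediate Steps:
Function('E')(X) = Mul(Add(26, Mul(2, X, Pow(Add(12, X), -1))), Add(55, X)) (Function('E')(X) = Mul(Add(55, X), Add(26, Mul(Mul(2, X), Pow(Add(12, X), -1)))) = Mul(Add(55, X), Add(26, Mul(2, X, Pow(Add(12, X), -1)))) = Mul(Add(26, Mul(2, X, Pow(Add(12, X), -1))), Add(55, X)))
s = Rational(151521, 16) (s = Add(14226, Mul(-1, Mul(4, Pow(Add(12, 116), -1), Add(4290, Mul(7, Pow(116, 2)), Mul(463, 116))))) = Add(14226, Mul(-1, Mul(4, Pow(128, -1), Add(4290, Mul(7, 13456), 53708)))) = Add(14226, Mul(-1, Mul(4, Rational(1, 128), Add(4290, 94192, 53708)))) = Add(14226, Mul(-1, Mul(4, Rational(1, 128), 152190))) = Add(14226, Mul(-1, Rational(76095, 16))) = Add(14226, Rational(-76095, 16)) = Rational(151521, 16) ≈ 9470.1)
Add(Add(Add(-2251, 8315), s), -436) = Add(Add(Add(-2251, 8315), Rational(151521, 16)), -436) = Add(Add(6064, Rational(151521, 16)), -436) = Add(Rational(248545, 16), -436) = Rational(241569, 16)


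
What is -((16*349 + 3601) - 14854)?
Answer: 5669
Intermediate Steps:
-((16*349 + 3601) - 14854) = -((5584 + 3601) - 14854) = -(9185 - 14854) = -1*(-5669) = 5669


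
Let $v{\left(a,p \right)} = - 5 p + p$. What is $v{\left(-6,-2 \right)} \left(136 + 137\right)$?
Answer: $2184$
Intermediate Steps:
$v{\left(a,p \right)} = - 4 p$
$v{\left(-6,-2 \right)} \left(136 + 137\right) = \left(-4\right) \left(-2\right) \left(136 + 137\right) = 8 \cdot 273 = 2184$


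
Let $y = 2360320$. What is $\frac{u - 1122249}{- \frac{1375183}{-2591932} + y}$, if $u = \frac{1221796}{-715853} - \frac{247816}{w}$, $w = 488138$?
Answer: $- \frac{4270740635504413582948}{8982228464480564173769} \approx -0.47547$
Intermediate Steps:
$u = - \frac{22758967144}{10277501521}$ ($u = \frac{1221796}{-715853} - \frac{247816}{488138} = 1221796 \left(- \frac{1}{715853}\right) - \frac{123908}{244069} = - \frac{1221796}{715853} - \frac{123908}{244069} = - \frac{22758967144}{10277501521} \approx -2.2144$)
$\frac{u - 1122249}{- \frac{1375183}{-2591932} + y} = \frac{- \frac{22758967144}{10277501521} - 1122249}{- \frac{1375183}{-2591932} + 2360320} = - \frac{11533938563407873}{10277501521 \left(\left(-1375183\right) \left(- \frac{1}{2591932}\right) + 2360320\right)} = - \frac{11533938563407873}{10277501521 \left(\frac{1375183}{2591932} + 2360320\right)} = - \frac{11533938563407873}{10277501521 \cdot \frac{6117790313423}{2591932}} = \left(- \frac{11533938563407873}{10277501521}\right) \frac{2591932}{6117790313423} = - \frac{4270740635504413582948}{8982228464480564173769}$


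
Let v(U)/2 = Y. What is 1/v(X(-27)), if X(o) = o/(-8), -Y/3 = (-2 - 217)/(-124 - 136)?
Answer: -130/657 ≈ -0.19787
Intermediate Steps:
Y = -657/260 (Y = -3*(-2 - 217)/(-124 - 136) = -(-657)/(-260) = -(-657)*(-1)/260 = -3*219/260 = -657/260 ≈ -2.5269)
X(o) = -o/8 (X(o) = o*(-1/8) = -o/8)
v(U) = -657/130 (v(U) = 2*(-657/260) = -657/130)
1/v(X(-27)) = 1/(-657/130) = -130/657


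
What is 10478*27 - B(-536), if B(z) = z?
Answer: 283442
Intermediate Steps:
10478*27 - B(-536) = 10478*27 - 1*(-536) = 282906 + 536 = 283442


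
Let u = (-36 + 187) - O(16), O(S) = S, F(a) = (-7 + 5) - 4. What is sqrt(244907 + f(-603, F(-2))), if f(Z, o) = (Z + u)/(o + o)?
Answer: sqrt(244946) ≈ 494.92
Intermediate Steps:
F(a) = -6 (F(a) = -2 - 4 = -6)
u = 135 (u = (-36 + 187) - 1*16 = 151 - 16 = 135)
f(Z, o) = (135 + Z)/(2*o) (f(Z, o) = (Z + 135)/(o + o) = (135 + Z)/((2*o)) = (135 + Z)*(1/(2*o)) = (135 + Z)/(2*o))
sqrt(244907 + f(-603, F(-2))) = sqrt(244907 + (1/2)*(135 - 603)/(-6)) = sqrt(244907 + (1/2)*(-1/6)*(-468)) = sqrt(244907 + 39) = sqrt(244946)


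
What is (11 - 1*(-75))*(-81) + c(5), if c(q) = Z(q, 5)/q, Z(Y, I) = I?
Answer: -6965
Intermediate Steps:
c(q) = 5/q
(11 - 1*(-75))*(-81) + c(5) = (11 - 1*(-75))*(-81) + 5/5 = (11 + 75)*(-81) + 5*(⅕) = 86*(-81) + 1 = -6966 + 1 = -6965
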